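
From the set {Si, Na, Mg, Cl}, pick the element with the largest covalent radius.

Na is in period 3, group 1; Mg is in period 3, group 2; Si is in period 3, group 14; Cl is in period 3, group 17.
Atomic radius shrinks across a period as nuclear charge pulls the same shell inward, and grows down a group as new shells are added.
All lie in period 3, so atomic radius increases right to left.
The largest covalent radius among these belongs to Na.

Na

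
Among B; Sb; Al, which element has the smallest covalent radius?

B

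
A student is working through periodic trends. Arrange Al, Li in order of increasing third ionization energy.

Al, Li

After 2 electrons have been removed, what remains? Al²⁺ still has 1 valence electron; Li²⁺ is already 1 electron into the core.
Core electrons are held far more tightly than valence electrons, so Li tops the IE_3 order.
The numbers (kJ/mol): Al 2745, Li 11815.
Hence IE_3: Al < Li.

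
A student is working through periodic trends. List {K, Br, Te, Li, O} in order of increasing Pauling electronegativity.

K < Li < Te < Br < O

Electronegativity increases across a period and decreases down a group, tracking effective nuclear charge and atomic size.
Here both period and group differ, so the two effects have to be weighed against each other.
Li > K: Li sits above K in group 1, so the down-group effect alone puts Li higher.
Te > Li: period and group pull opposite ways; the across-period shift dominates (2.10 vs 0.98).
Br > Te: relative to Te, both the across-period and down-group shifts push Br's electronegativity up.
O > Br: the two effects oppose for this pair; the down-group effect wins (3.44 vs 2.96).
For reference (Pauling): Li 0.98, O 3.44, K 0.82, Br 2.96, Te 2.10.
So from lowest to highest: K < Li < Te < Br < O.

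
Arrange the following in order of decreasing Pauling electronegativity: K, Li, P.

P > Li > K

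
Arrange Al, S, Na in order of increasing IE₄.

S, Na, Al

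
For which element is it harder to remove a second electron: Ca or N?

The second ionization energy removes an electron from the +1 ion. For each element: Ca⁺ still has 1 valence electron; N⁺ still has 4 valence electrons.
All are still removing valence electrons, so compare the +1 ions as you would atoms: IE_2 generally rises across a period (higher Z_eff) and falls down a group (larger shell), subject to the usual subshell exceptions.
Valence configurations: Ca⁺ [Ar]4s¹, N⁺ [He]2s²2p².
The numbers (kJ/mol): Ca 1145, N 2856.
Putting it together, IE_2: Ca < N.

N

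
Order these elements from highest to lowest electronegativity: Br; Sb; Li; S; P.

Li is in period 2, group 1; P is in period 3, group 15; S is in period 3, group 16; Br is in period 4, group 17; Sb is in period 5, group 15.
Atoms toward the upper right of the periodic table pull bonding electrons most strongly.
These span different periods and groups, so the two trends combine.
Sb > Li: the two effects oppose for this pair; the across-period effect wins (2.05 vs 0.98).
P > Sb: they share group 15; the group trend gives P the larger value.
S > P: both are in period 3; the period trend gives S the larger value.
Br > S: the two effects oppose for this pair; the across-period effect wins (2.96 vs 2.58).
Tabulated electronegativity (Pauling): Li 0.98, P 2.19, S 2.58, Br 2.96, Sb 2.05.
So from highest to lowest: Br > S > P > Sb > Li.

Br > S > P > Sb > Li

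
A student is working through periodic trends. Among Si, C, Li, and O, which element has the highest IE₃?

Li

IE_3 is the cost of taking one more electron from the +2 cation: Si²⁺ still has 2 valence electrons; C²⁺ still has 2 valence electrons; Li²⁺ is already 1 electron into the core; O²⁺ still has 4 valence electrons.
Core electrons are held far more tightly than valence electrons, so Li tops the IE_3 order.
Valence configurations: Si²⁺ [Ne]3s², C²⁺ [He]2s², O²⁺ [He]2s²2p².
Approximate IE_3 values (kJ/mol): Si 3232, C 4620, Li 11815, O 5300.
Putting it together, IE_3: Si < C < O < Li.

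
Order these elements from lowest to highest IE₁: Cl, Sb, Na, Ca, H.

Na < Ca < Sb < Cl < H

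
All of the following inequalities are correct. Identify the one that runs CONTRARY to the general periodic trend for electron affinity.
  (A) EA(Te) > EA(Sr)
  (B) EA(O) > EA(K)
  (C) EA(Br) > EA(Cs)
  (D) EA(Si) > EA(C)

The general trend: electron affinity increases across a period and decreases down a group.
(A) Te (period 5, group 16) vs Sr (period 5, group 2): the stated order agrees with the simple trend.
(B) O (period 2, group 16) vs K (period 4, group 1): the stated order agrees with the simple trend.
(C) Br (period 4, group 17) vs Cs (period 6, group 1): the stated order agrees with the simple trend.
(D) Si (period 3, group 14) vs C (period 2, group 14): the stated order contradicts the simple trend.
The exception is (D): Si's larger, more diffuse 3p orbitals accept an added electron slightly more readily than C's compact 2p.

(D)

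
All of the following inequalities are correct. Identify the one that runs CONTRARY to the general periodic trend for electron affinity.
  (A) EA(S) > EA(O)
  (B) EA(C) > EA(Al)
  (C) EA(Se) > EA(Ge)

(A)

The general trend: electron affinity increases across a period and decreases down a group.
(A) S (period 3, group 16) vs O (period 2, group 16): the stated order contradicts the simple trend.
(B) C (period 2, group 14) vs Al (period 3, group 13): the stated order agrees with the simple trend.
(C) Se (period 4, group 16) vs Ge (period 4, group 14): the stated order agrees with the simple trend.
The exception is (A): the compact 2p subshell of O repels the added electron more than S's larger 3p does.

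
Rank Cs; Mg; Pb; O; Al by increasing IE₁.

O is in period 2, group 16; Mg is in period 3, group 2; Al is in period 3, group 13; Cs is in period 6, group 1; Pb is in period 6, group 14.
Across a period the outer electron is held more tightly (higher IE₁); down a group it sits in a higher shell, more shielded, and comes off more easily.
Neither a single period nor a single group — weigh both effects.
Al > Cs: relative to Cs, both the across-period and down-group shifts push Al's first ionization energy up.
Pb > Al: the two effects oppose for this pair; the across-period effect wins (716 vs 578 kJ/mol).
Mg > Pb: period and group pull opposite ways; the down-group shift dominates (738 vs 716 kJ/mol).
O > Mg: both effects reinforce here, so O is clearly the higher of the two.
Note the exception: Mg has a higher first ionization energy than Al, contrary to the simple trend — Al's single 3p electron is easier to remove than one from Mg's filled 3s².
Approximate values (kJ/mol): O 1314, Mg 738, Al 578, Cs 376, Pb 716.
So from lowest to highest: Cs < Al < Pb < Mg < O.

Cs < Al < Pb < Mg < O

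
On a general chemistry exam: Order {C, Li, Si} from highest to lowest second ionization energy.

The second ionization energy removes an electron from the +1 ion. For each element: C⁺ still has 3 valence electrons; Li⁺ is the bare [He] core; Si⁺ still has 3 valence electrons.
Pulling an electron out of a noble-gas core costs far more than removing a remaining valence electron, so Li sits at the high end of IE_2.
Valence configurations: C⁺ [He]2s²2p¹, Si⁺ [Ne]3s²3p¹.
Tabulated IE_2 (kJ/mol): C 2353, Li 7298, Si 1577.
Hence IE_2: Si < C < Li.

Li > C > Si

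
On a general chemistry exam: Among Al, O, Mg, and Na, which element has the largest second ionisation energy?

The second ionization energy removes an electron from the +1 ion. For each element: Al⁺ still has 2 valence electrons; O⁺ still has 5 valence electrons; Mg⁺ still has 1 valence electron; Na⁺ is the bare [Ne] core.
Pulling an electron out of a noble-gas core costs far more than removing a remaining valence electron, so Na sits at the high end of IE_2.
Valence configurations: Al⁺ [Ne]3s², O⁺ [He]2s²2p³, Mg⁺ [Ne]3s¹.
Approximate IE_2 values (kJ/mol): Al 1817, O 3388, Mg 1451, Na 4562.
So the second ionization energies run Mg < Al < O < Na.

Na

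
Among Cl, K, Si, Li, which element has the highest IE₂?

Li

IE_2 is the cost of taking one more electron from the +1 cation: Cl⁺ still has 6 valence electrons; K⁺ is the bare [Ar] core; Si⁺ still has 3 valence electrons; Li⁺ is the bare [He] core.
Core electrons are held far more tightly than valence electrons, so K and Li top the IE_2 order.
Valence configurations: Cl⁺ [Ne]3s²3p⁴, Si⁺ [Ne]3s²3p¹.
Tabulated IE_2 (kJ/mol): Cl 2298, K 3052, Si 1577, Li 7298.
Overall IE_2 order: Si < Cl < K < Li.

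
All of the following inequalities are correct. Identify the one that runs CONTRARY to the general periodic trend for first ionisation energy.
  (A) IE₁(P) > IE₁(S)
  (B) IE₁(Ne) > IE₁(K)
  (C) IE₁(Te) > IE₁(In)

(A)

The general trend: first ionisation energy increases across a period and decreases down a group.
(A) P (period 3, group 15) vs S (period 3, group 16): the stated order contradicts the simple trend.
(B) Ne (period 2, group 18) vs K (period 4, group 1): the stated order agrees with the simple trend.
(C) Te (period 5, group 16) vs In (period 5, group 13): the stated order agrees with the simple trend.
The exception is (A): S (3p⁴) ionizes more easily than half-filled P (3p³) because the paired 3p electron in S is pushed out by e⁻–e⁻ repulsion.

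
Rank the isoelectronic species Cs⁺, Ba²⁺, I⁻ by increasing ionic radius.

Ba²⁺ < Cs⁺ < I⁻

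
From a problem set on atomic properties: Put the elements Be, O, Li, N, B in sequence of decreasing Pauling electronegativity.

Li is in period 2, group 1; Be is in period 2, group 2; B is in period 2, group 13; N is in period 2, group 15; O is in period 2, group 16.
EN rises left→right (higher Z_eff, smaller atoms) and falls top→bottom (larger, more shielded atoms).
All lie in period 2, so electronegativity increases left to right.
So from highest to lowest: O > N > B > Be > Li.

O > N > B > Be > Li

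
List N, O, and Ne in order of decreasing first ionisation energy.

Ne > N > O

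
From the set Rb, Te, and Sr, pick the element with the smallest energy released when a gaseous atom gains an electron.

Sr

Electron affinity generally becomes more exothermic across a period toward the halogens and less exothermic down a group.
All lie in period 5; the across-period trend (electron affinity increases left to right) applies, with the exception below.
Note the exception: Rb has a higher electron affinity than Sr, contrary to the simple trend — adding an electron to Sr (ns²) has to open a new, higher-energy np subshell, which is unfavourable.
Tabulated electron affinity (kJ/mol): Rb 47, Sr 5, Te 190.
The smallest energy released when a gaseous atom gains an electron among these belongs to Sr.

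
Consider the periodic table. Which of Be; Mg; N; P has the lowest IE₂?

The second ionization energy removes an electron from the +1 ion. For each element: Be⁺ still has 1 valence electron; Mg⁺ still has 1 valence electron; N⁺ still has 4 valence electrons; P⁺ still has 4 valence electrons.
All are still removing valence electrons, so compare the +1 ions as you would atoms: IE_2 generally rises across a period (higher Z_eff) and falls down a group (larger shell), subject to the usual subshell exceptions.
Valence configurations: Be⁺ [He]2s¹, Mg⁺ [Ne]3s¹, N⁺ [He]2s²2p², P⁺ [Ne]3s²3p².
The numbers (kJ/mol): Be 1757, Mg 1451, N 2856, P 1907.
Putting it together, IE_2: Mg < Be < P < N.

Mg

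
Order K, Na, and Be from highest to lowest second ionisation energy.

Na, K, Be

After 1 electron has been removed, what remains? K⁺ is the bare [Ar] core; Na⁺ is the bare [Ne] core; Be⁺ still has 1 valence electron.
Breaking into a closed-shell core is much more expensive than removing a leftover valence electron — K and Na have the largest IE_2 here.
The numbers (kJ/mol): K 3052, Na 4562, Be 1757.
Overall IE_2 order: Be < K < Na.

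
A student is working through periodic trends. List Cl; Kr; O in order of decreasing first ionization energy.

Across a period the outer electron is held more tightly (higher IE₁); down a group it sits in a higher shell, more shielded, and comes off more easily.
These sit on a diagonal, where the across-period and down-group effects partly cancel.
O > Cl: period and group pull opposite ways; the down-group shift dominates (1314 vs 1251 kJ/mol).
Kr > O: the two effects oppose for this pair; the across-period effect wins (1351 vs 1314 kJ/mol).
For reference (kJ/mol): O 1314, Cl 1251, Kr 1351.
So from highest to lowest: Kr > O > Cl.

Kr > O > Cl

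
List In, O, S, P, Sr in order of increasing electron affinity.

Sr, In, P, O, S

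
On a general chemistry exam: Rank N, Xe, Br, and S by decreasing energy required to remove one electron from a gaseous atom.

N > Xe > Br > S

N is in period 2, group 15; S is in period 3, group 16; Br is in period 4, group 17; Xe is in period 5, group 18.
IE₁ increases left→right with effective nuclear charge and decreases top→bottom as the valence shell moves farther out.
These sit on a diagonal, where the across-period and down-group effects partly cancel.
Br > S: period and group pull opposite ways; the across-period shift dominates (1140 vs 1000 kJ/mol).
Xe > Br: the two effects oppose for this pair; the across-period effect wins (1170 vs 1140 kJ/mol).
N > Xe: the two effects oppose for this pair; the down-group effect wins (1402 vs 1170 kJ/mol).
Tabulated first ionization energy (kJ/mol): N 1402, S 1000, Br 1140, Xe 1170.
So from highest to lowest: N > Xe > Br > S.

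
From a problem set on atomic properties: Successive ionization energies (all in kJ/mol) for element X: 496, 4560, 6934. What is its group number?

Look for the largest jump between consecutive ionization energies: IE2/IE1 ≈ 9.2, far larger than any earlier ratio.
That jump marks the point where a core electron is being removed. So the atom has 1 valence electron.
A main-group element with 1 valence electron is in group 1.

Group 1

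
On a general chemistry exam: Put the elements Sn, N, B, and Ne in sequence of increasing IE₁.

First ionization energy rises across a period (greater Z_eff holds electrons more tightly) and falls down a group (valence electrons are farther from the nucleus).
These span different periods and groups, so the two trends combine.
B > Sn: period and group pull opposite ways; the down-group shift dominates (801 vs 709 kJ/mol).
N > B: N lies to the right of B in period 2, so the across-period effect alone puts N higher.
Ne > N: Ne lies to the right of N in period 2, so the across-period effect alone puts Ne higher.
For reference (kJ/mol): B 801, N 1402, Ne 2081, Sn 709.
So from lowest to highest: Sn < B < N < Ne.

Sn < B < N < Ne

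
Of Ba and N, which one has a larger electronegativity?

N

Smaller atoms with higher effective nuclear charge are more electronegative.
These span different periods and groups, so the two trends combine.
N > Ba: relative to Ba, both the across-period and down-group shifts push N's electronegativity up.
Tabulated electronegativity (Pauling): N 3.04, Ba 0.89.
So N has the larger electronegativity (N > Ba).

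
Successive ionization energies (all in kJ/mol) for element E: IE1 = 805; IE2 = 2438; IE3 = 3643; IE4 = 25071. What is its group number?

Look for the largest jump between consecutive ionization energies: IE4/IE3 ≈ 6.9, far larger than any earlier ratio.
That jump marks the point where a core electron is being removed. So the atom has 3 valence electrons.
A main-group element with 3 valence electrons is in group 13.

Group 13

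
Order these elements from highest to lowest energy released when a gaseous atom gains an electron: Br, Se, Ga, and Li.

Br > Se > Li > Ga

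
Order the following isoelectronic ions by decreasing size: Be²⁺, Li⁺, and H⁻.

H⁻ > Li⁺ > Be²⁺

All of these have 2 electrons, so size is governed by nuclear charge alone: the more protons, the stronger the pull on the same electron cloud, and the smaller the ion.
Nuclear charges: Be²⁺ (Z=4), Li⁺ (Z=3), H⁻ (Z=1).
Largest to smallest: H⁻ > Li⁺ > Be²⁺.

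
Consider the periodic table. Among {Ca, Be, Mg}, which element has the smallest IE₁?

Ca

Be is in period 2, group 2; Mg is in period 3, group 2; Ca is in period 4, group 2.
First ionization energy rises across a period (greater Z_eff holds electrons more tightly) and falls down a group (valence electrons are farther from the nucleus).
All are in group 2, so first ionization energy increases up the group.
The smallest IE₁ among these belongs to Ca.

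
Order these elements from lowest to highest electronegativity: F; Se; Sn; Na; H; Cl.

Na < Sn < H < Se < Cl < F

H is in period 1, group 1; F is in period 2, group 17; Na is in period 3, group 1; Cl is in period 3, group 17; Se is in period 4, group 16; Sn is in period 5, group 14.
Electronegativity increases across a period and decreases down a group, tracking effective nuclear charge and atomic size.
Neither a single period nor a single group — weigh both effects.
Sn > Na: period and group pull opposite ways; the across-period shift dominates (1.96 vs 0.93).
H > Sn: the two effects oppose for this pair; the down-group effect wins (2.20 vs 1.96).
Se > H: the two effects oppose for this pair; the across-period effect wins (2.55 vs 2.20).
Cl > Se: both effects reinforce here, so Cl is clearly the higher of the two.
F > Cl: F sits above Cl in group 17, so the down-group effect alone puts F higher.
Tabulated electronegativity (Pauling): H 2.20, F 3.98, Na 0.93, Cl 3.16, Se 2.55, Sn 1.96.
So from lowest to highest: Na < Sn < H < Se < Cl < F.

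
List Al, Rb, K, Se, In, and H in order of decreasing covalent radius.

Rb > K > In > Al > Se > H

Radius decreases left→right (rising Z_eff, same n) and increases top→bottom (higher n).
Neither a single period nor a single group — weigh both effects.
Se > H: period and group pull opposite ways; the down-group shift dominates (116 vs 32 pm).
Al > Se: period and group pull opposite ways; the across-period shift dominates (126 vs 116 pm).
In > Al: they share group 13; the group trend gives In the larger value.
K > In: period and group pull opposite ways; the across-period shift dominates (196 vs 142 pm).
Rb > K: Rb sits below K in group 1, so the down-group effect alone puts Rb larger.
For reference (pm): H 32, Al 126, K 196, Se 116, Rb 210, In 142.
So from largest to smallest: Rb > K > In > Al > Se > H.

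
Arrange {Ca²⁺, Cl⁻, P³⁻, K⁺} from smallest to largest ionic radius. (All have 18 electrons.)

Ca²⁺ < K⁺ < Cl⁻ < P³⁻

All of these have 18 electrons, so size is governed by nuclear charge alone: the more protons, the stronger the pull on the same electron cloud, and the smaller the ion.
Nuclear charges: Ca²⁺ (Z=20), K⁺ (Z=19), Cl⁻ (Z=17), P³⁻ (Z=15).
Smallest to largest: Ca²⁺ < K⁺ < Cl⁻ < P³⁻.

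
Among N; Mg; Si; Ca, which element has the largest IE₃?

Mg

IE_3 is the cost of taking one more electron from the +2 cation: N²⁺ still has 3 valence electrons; Mg²⁺ is the bare [Ne] core; Si²⁺ still has 2 valence electrons; Ca²⁺ is the bare [Ar] core.
Breaking into a closed-shell core is much more expensive than removing a leftover valence electron — Ca and Mg have the largest IE_3 here.
Valence configurations: N²⁺ [He]2s²2p¹, Si²⁺ [Ne]3s².
Approximate IE_3 values (kJ/mol): N 4578, Mg 7733, Si 3232, Ca 4912.
Putting it together, IE_3: Si < N < Ca < Mg.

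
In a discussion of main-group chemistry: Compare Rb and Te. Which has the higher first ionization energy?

First ionization energy rises across a period (greater Z_eff holds electrons more tightly) and falls down a group (valence electrons are farther from the nucleus).
All lie in period 5, so first ionization energy increases left to right.
So Te has the higher first ionization energy (Te > Rb).

Te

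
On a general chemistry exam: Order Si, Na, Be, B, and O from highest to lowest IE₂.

Na, O, B, Be, Si

Consider each +1 ion: Si⁺ still has 3 valence electrons; Na⁺ is the bare [Ne] core; Be⁺ still has 1 valence electron; B⁺ still has 2 valence electrons; O⁺ still has 5 valence electrons.
Pulling an electron out of a noble-gas core costs far more than removing a remaining valence electron, so Na sits at the high end of IE_2.
Valence configurations: Si⁺ [Ne]3s²3p¹, Be⁺ [He]2s¹, B⁺ [He]2s², O⁺ [He]2s²2p³.
Tabulated IE_2 (kJ/mol): Si 1577, Na 4562, Be 1757, B 2427, O 3388.
So the second ionization energies run Si < Be < B < O < Na.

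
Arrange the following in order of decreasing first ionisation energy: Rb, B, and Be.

Be > B > Rb

Be is in period 2, group 2; B is in period 2, group 13; Rb is in period 5, group 1.
Removing the outermost electron gets harder across a period and easier down a group.
Neither a single period nor a single group — weigh both effects.
B > Rb: both effects reinforce here, so B is clearly the higher of the two.
Be > B: this pair runs against the simple trend — see the exception note.
Note the exception: Be has a higher first ionization energy than B, contrary to the simple trend — removing B's lone 2p electron is easier than breaking Be's filled 2s².
Approximate values (kJ/mol): Be 900, B 801, Rb 403.
So from highest to lowest: Be > B > Rb.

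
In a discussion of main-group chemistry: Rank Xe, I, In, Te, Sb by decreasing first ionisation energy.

Xe > I > Te > Sb > In

In is in period 5, group 13; Sb is in period 5, group 15; Te is in period 5, group 16; I is in period 5, group 17; Xe is in period 5, group 18.
Removing the outermost electron gets harder across a period and easier down a group.
All lie in period 5, so first ionization energy increases left to right.
So from highest to lowest: Xe > I > Te > Sb > In.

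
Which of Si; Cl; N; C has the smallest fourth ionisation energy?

Si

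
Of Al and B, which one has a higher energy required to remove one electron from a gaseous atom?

B

IE₁ increases left→right with effective nuclear charge and decreases top→bottom as the valence shell moves farther out.
All are in group 13, so first ionization energy increases up the group.
So B has the higher energy required to remove one electron from a gaseous atom (B > Al).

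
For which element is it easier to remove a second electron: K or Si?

Si

After 1 electron has been removed, what remains? K⁺ is the bare [Ar] core; Si⁺ still has 3 valence electrons.
Pulling an electron out of a noble-gas core costs far more than removing a remaining valence electron, so K sits at the high end of IE_2.
Approximate IE_2 values (kJ/mol): K 3052, Si 1577.
Overall IE_2 order: Si < K.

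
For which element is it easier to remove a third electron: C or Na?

C

The third ionization energy removes an electron from the +2 ion. For each element: C²⁺ still has 2 valence electrons; Na²⁺ is already 1 electron into the core.
Core electrons are held far more tightly than valence electrons, so Na tops the IE_3 order.
Approximate IE_3 values (kJ/mol): C 4620, Na 6910.
So the third ionization energies run C < Na.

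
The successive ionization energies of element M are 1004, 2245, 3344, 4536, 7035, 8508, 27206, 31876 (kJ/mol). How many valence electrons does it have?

6

Look for the largest jump between consecutive ionization energies: IE7/IE6 ≈ 3.2, far larger than any earlier ratio.
That jump marks the point where a core electron is being removed. So the atom has 6 valence electrons.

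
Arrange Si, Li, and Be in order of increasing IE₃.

Consider each +2 ion: Si²⁺ still has 2 valence electrons; Li²⁺ is already 1 electron into the core; Be²⁺ is the bare [He] core.
Core electrons are held far more tightly than valence electrons, so Li and Be top the IE_3 order.
Approximate IE_3 values (kJ/mol): Si 3232, Li 11815, Be 14849.
So the third ionization energies run Si < Li < Be.

Si < Li < Be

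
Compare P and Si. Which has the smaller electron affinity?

P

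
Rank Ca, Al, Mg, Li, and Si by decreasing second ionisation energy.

Li > Al > Si > Mg > Ca

Consider each +1 ion: Ca⁺ still has 1 valence electron; Al⁺ still has 2 valence electrons; Mg⁺ still has 1 valence electron; Li⁺ is the bare [He] core; Si⁺ still has 3 valence electrons.
Breaking into a closed-shell core is much more expensive than removing a leftover valence electron — Li has the largest IE_2 here.
Valence configurations: Ca⁺ [Ar]4s¹, Al⁺ [Ne]3s², Mg⁺ [Ne]3s¹, Si⁺ [Ne]3s²3p¹.
Si⁺ loses a lone 3p electron whereas Al⁺ must break into a filled 3s² pair, so IE_2(Al) > IE_2(Si) even though Si has the higher nuclear charge.
The numbers (kJ/mol): Ca 1145, Al 1817, Mg 1451, Li 7298, Si 1577.
Hence IE_2: Ca < Mg < Si < Al < Li.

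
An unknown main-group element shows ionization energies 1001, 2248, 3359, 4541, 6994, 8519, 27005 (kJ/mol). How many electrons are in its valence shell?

6

Look for the largest jump between consecutive ionization energies: IE7/IE6 ≈ 3.2, far larger than any earlier ratio.
That jump marks the point where a core electron is being removed. So the atom has 6 valence electrons.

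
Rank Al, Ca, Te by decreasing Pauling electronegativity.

Al is in period 3, group 13; Ca is in period 4, group 2; Te is in period 5, group 16.
Smaller atoms with higher effective nuclear charge are more electronegative.
Here both period and group differ, so the two effects have to be weighed against each other.
Al > Ca: both effects reinforce here, so Al is clearly the higher of the two.
Te > Al: period and group pull opposite ways; the across-period shift dominates (2.10 vs 1.61).
For reference (Pauling): Al 1.61, Ca 1.00, Te 2.10.
So from highest to lowest: Te > Al > Ca.

Te > Al > Ca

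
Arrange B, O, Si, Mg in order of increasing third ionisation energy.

Consider each +2 ion: B²⁺ still has 1 valence electron; O²⁺ still has 4 valence electrons; Si²⁺ still has 2 valence electrons; Mg²⁺ is the bare [Ne] core.
Breaking into a closed-shell core is much more expensive than removing a leftover valence electron — Mg has the largest IE_3 here.
Valence configurations: B²⁺ [He]2s¹, O²⁺ [He]2s²2p², Si²⁺ [Ne]3s².
Approximate IE_3 values (kJ/mol): B 3660, O 5300, Si 3232, Mg 7733.
Hence IE_3: Si < B < O < Mg.

Si < B < O < Mg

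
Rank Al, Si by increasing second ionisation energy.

Consider each +1 ion: Al⁺ still has 2 valence electrons; Si⁺ still has 3 valence electrons.
All are still removing valence electrons, so compare the +1 ions as you would atoms: IE_2 generally rises across a period (higher Z_eff) and falls down a group (larger shell), subject to the usual subshell exceptions.
Valence configurations: Al⁺ [Ne]3s², Si⁺ [Ne]3s²3p¹.
Si⁺ loses a lone 3p electron whereas Al⁺ must break into a filled 3s² pair, so IE_2(Al) > IE_2(Si) even though Si has the higher nuclear charge.
Tabulated IE_2 (kJ/mol): Al 1817, Si 1577.
Hence IE_2: Si < Al.

Si < Al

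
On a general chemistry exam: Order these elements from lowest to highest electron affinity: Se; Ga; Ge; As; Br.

Ga, As, Ge, Se, Br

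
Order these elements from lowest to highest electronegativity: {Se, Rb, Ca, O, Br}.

Rb < Ca < Se < Br < O

EN rises left→right (higher Z_eff, smaller atoms) and falls top→bottom (larger, more shielded atoms).
These span different periods and groups, so the two trends combine.
Ca > Rb: relative to Rb, both the across-period and down-group shifts push Ca's electronegativity up.
Se > Ca: both are in period 4; the period trend gives Se the larger value.
Br > Se: both are in period 4; the period trend gives Br the larger value.
O > Br: period and group pull opposite ways; the down-group shift dominates (3.44 vs 2.96).
Approximate values (Pauling): O 3.44, Ca 1.00, Se 2.55, Br 2.96, Rb 0.82.
So from lowest to highest: Rb < Ca < Se < Br < O.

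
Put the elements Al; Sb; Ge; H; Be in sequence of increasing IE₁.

H is in period 1, group 1; Be is in period 2, group 2; Al is in period 3, group 13; Ge is in period 4, group 14; Sb is in period 5, group 15.
Removing the outermost electron gets harder across a period and easier down a group.
A diagonal step moves right (one effect) and down (the opposite effect) at once.
Ge > Al: period and group pull opposite ways; the across-period shift dominates (762 vs 578 kJ/mol).
Sb > Ge: period and group pull opposite ways; the across-period shift dominates (831 vs 762 kJ/mol).
Be > Sb: the two effects oppose for this pair; the down-group effect wins (900 vs 831 kJ/mol).
H > Be: period and group pull opposite ways; the down-group shift dominates (1312 vs 900 kJ/mol).
Tabulated first ionization energy (kJ/mol): H 1312, Be 900, Al 578, Ge 762, Sb 831.
So from lowest to highest: Al < Ge < Sb < Be < H.

Al < Ge < Sb < Be < H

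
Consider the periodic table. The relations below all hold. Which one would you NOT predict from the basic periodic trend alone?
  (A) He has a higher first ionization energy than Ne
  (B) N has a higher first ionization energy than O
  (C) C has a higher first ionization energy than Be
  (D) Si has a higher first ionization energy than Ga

The general trend: first ionization energy increases across a period and decreases down a group.
(A) He (period 1, group 18) vs Ne (period 2, group 18): the stated order agrees with the simple trend.
(B) N (period 2, group 15) vs O (period 2, group 16): the stated order contradicts the simple trend.
(C) C (period 2, group 14) vs Be (period 2, group 2): the stated order agrees with the simple trend.
(D) Si (period 3, group 14) vs Ga (period 4, group 13): the stated order agrees with the simple trend.
The exception is (B): pairing an electron in O's 2p⁴ costs repulsion energy, so O ionizes more easily than half-filled N (2p³).

(B)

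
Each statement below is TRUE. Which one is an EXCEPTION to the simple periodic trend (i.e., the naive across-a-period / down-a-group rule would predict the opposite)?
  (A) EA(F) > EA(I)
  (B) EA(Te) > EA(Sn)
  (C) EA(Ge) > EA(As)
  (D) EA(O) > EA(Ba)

The general trend: electron affinity increases across a period and decreases down a group.
(A) F (period 2, group 17) vs I (period 5, group 17): the stated order agrees with the simple trend.
(B) Te (period 5, group 16) vs Sn (period 5, group 14): the stated order agrees with the simple trend.
(C) Ge (period 4, group 14) vs As (period 4, group 15): the stated order contradicts the simple trend.
(D) O (period 2, group 16) vs Ba (period 6, group 2): the stated order agrees with the simple trend.
The exception is (C): adding an electron to As's half-filled 4p³ is unfavourable, so Ge (4p²) has the more exothermic EA.

(C)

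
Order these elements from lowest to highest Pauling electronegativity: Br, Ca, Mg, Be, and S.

Ca < Mg < Be < S < Br

Atoms toward the upper right of the periodic table pull bonding electrons most strongly.
Here both period and group differ, so the two effects have to be weighed against each other.
Mg > Ca: they share group 2; the group trend gives Mg the larger value.
Be > Mg: Be sits above Mg in group 2, so the down-group effect alone puts Be higher.
S > Be: period and group pull opposite ways; the across-period shift dominates (2.58 vs 1.57).
Br > S: period and group pull opposite ways; the across-period shift dominates (2.96 vs 2.58).
For reference (Pauling): Be 1.57, Mg 1.31, S 2.58, Ca 1.00, Br 2.96.
So from lowest to highest: Ca < Mg < Be < S < Br.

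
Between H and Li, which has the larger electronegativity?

H

Smaller atoms with higher effective nuclear charge are more electronegative.
All are in group 1, so electronegativity increases up the group.
So H has the larger electronegativity (H > Li).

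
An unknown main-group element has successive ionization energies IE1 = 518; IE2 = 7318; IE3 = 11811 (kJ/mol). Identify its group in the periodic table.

Group 1

Look for the largest jump between consecutive ionization energies: IE2/IE1 ≈ 14.1, far larger than any earlier ratio.
That jump marks the point where a core electron is being removed. So the atom has 1 valence electron.
A main-group element with 1 valence electron is in group 1.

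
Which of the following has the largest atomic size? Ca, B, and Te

Atomic radius shrinks across a period as nuclear charge pulls the same shell inward, and grows down a group as new shells are added.
Neither a single period nor a single group — weigh both effects.
Te > B: the two effects oppose for this pair; the down-group effect wins (136 vs 85 pm).
Ca > Te: the two effects oppose for this pair; the across-period effect wins (171 vs 136 pm).
For reference (pm): B 85, Ca 171, Te 136.
The largest atomic size among these belongs to Ca.

Ca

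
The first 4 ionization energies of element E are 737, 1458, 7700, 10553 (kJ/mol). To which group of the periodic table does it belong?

Look for the largest jump between consecutive ionization energies: IE3/IE2 ≈ 5.3, far larger than any earlier ratio.
That jump marks the point where a core electron is being removed. So the atom has 2 valence electrons.
A main-group element with 2 valence electrons is in group 2.

Group 2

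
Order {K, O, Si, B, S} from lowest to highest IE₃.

Si, S, B, K, O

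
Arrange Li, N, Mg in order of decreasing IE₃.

Li > Mg > N

After 2 electrons have been removed, what remains? Li²⁺ is already 1 electron into the core; N²⁺ still has 3 valence electrons; Mg²⁺ is the bare [Ne] core.
Core electrons are held far more tightly than valence electrons, so Mg and Li top the IE_3 order.
Approximate IE_3 values (kJ/mol): Li 11815, N 4578, Mg 7733.
Hence IE_3: N < Mg < Li.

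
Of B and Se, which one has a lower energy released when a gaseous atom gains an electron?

B is in period 2, group 13; Se is in period 4, group 16.
Atoms with high Z_eff and room in the valence shell (especially the halogens) have the most exothermic electron affinities.
Neither a single period nor a single group — weigh both effects.
Se > B: period and group pull opposite ways; the across-period shift dominates (195 vs 27 kJ/mol).
For reference (kJ/mol): B 27, Se 195.
So B has the lower energy released when a gaseous atom gains an electron (B < Se).

B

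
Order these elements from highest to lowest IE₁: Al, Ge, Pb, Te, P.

Al is in period 3, group 13; P is in period 3, group 15; Ge is in period 4, group 14; Te is in period 5, group 16; Pb is in period 6, group 14.
IE₁ increases left→right with effective nuclear charge and decreases top→bottom as the valence shell moves farther out.
Here both period and group differ, so the two effects have to be weighed against each other.
Pb > Al: the two effects oppose for this pair; the across-period effect wins (716 vs 578 kJ/mol).
Ge > Pb: Ge sits above Pb in group 14, so the down-group effect alone puts Ge higher.
Te > Ge: the two effects oppose for this pair; the across-period effect wins (869 vs 762 kJ/mol).
P > Te: period and group pull opposite ways; the down-group shift dominates (1012 vs 869 kJ/mol).
For reference (kJ/mol): Al 578, P 1012, Ge 762, Te 869, Pb 716.
So from highest to lowest: P > Te > Ge > Pb > Al.

P, Te, Ge, Pb, Al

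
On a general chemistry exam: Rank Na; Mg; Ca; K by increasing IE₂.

Ca, Mg, K, Na

IE_2 is the cost of taking one more electron from the +1 cation: Na⁺ is the bare [Ne] core; Mg⁺ still has 1 valence electron; Ca⁺ still has 1 valence electron; K⁺ is the bare [Ar] core.
Breaking into a closed-shell core is much more expensive than removing a leftover valence electron — K and Na have the largest IE_2 here.
Valence configurations: Mg⁺ [Ne]3s¹, Ca⁺ [Ar]4s¹.
The numbers (kJ/mol): Na 4562, Mg 1451, Ca 1145, K 3052.
Overall IE_2 order: Ca < Mg < K < Na.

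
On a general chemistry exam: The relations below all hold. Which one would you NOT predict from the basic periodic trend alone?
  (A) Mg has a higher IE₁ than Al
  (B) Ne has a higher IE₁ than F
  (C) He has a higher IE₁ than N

The general trend: IE₁ increases across a period and decreases down a group.
(A) Mg (period 3, group 2) vs Al (period 3, group 13): the stated order contradicts the simple trend.
(B) Ne (period 2, group 18) vs F (period 2, group 17): the stated order agrees with the simple trend.
(C) He (period 1, group 18) vs N (period 2, group 15): the stated order agrees with the simple trend.
The exception is (A): Al's single 3p electron is easier to remove than one from Mg's filled 3s².

(A)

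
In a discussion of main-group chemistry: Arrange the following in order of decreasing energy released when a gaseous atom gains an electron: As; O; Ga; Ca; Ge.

O is in period 2, group 16; Ca is in period 4, group 2; Ga is in period 4, group 13; Ge is in period 4, group 14; As is in period 4, group 15.
EA tends to increase across a period and decrease down a group, though the pattern is less regular than for IE or radius.
Neither a single period nor a single group — weigh both effects.
Ga > Ca: Ga lies to the right of Ca in period 4, so the across-period effect alone puts Ga higher.
As > Ga: As lies to the right of Ga in period 4, so the across-period effect alone puts As higher.
Ge > As: this pair runs against the simple trend — see the exception note.
O > Ge: relative to Ge, both the across-period and down-group shifts push O's electron affinity up.
Note the exception: Ge has a higher electron affinity than As, contrary to the simple trend — adding an electron to As's half-filled 4p³ is unfavourable, so Ge (4p²) has the more exothermic EA.
For reference (kJ/mol): O 141, Ca 2, Ga 29, Ge 119, As 78.
So from highest to lowest: O > Ge > As > Ga > Ca.

O > Ge > As > Ga > Ca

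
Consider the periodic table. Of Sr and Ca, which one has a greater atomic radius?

Ca is in period 4, group 2; Sr is in period 5, group 2.
Moving right in a period, electrons are added to the same shell under a stronger nuclear pull, so atoms get smaller; moving down, a new shell is opened and atoms get larger.
All are in group 2, so atomic radius increases down the group.
So Sr has the greater atomic radius (Sr > Ca).

Sr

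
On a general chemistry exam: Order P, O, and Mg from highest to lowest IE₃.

The third ionization energy removes an electron from the +2 ion. For each element: P²⁺ still has 3 valence electrons; O²⁺ still has 4 valence electrons; Mg²⁺ is the bare [Ne] core.
Core electrons are held far more tightly than valence electrons, so Mg tops the IE_3 order.
Valence configurations: P²⁺ [Ne]3s²3p¹, O²⁺ [He]2s²2p².
Tabulated IE_3 (kJ/mol): P 2914, O 5300, Mg 7733.
Overall IE_3 order: P < O < Mg.

Mg > O > P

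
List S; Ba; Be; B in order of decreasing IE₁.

S > Be > B > Ba

Be is in period 2, group 2; B is in period 2, group 13; S is in period 3, group 16; Ba is in period 6, group 2.
First ionization energy rises across a period (greater Z_eff holds electrons more tightly) and falls down a group (valence electrons are farther from the nucleus).
These span different periods and groups, so the two trends combine.
B > Ba: both effects reinforce here, so B is clearly the higher of the two.
Be > B: this pair runs against the simple trend — see the exception note.
S > Be: period and group pull opposite ways; the across-period shift dominates (1000 vs 900 kJ/mol).
Note the exception: Be has a higher first ionization energy than B, contrary to the simple trend — removing B's lone 2p electron is easier than breaking Be's filled 2s².
Approximate values (kJ/mol): Be 900, B 801, S 1000, Ba 503.
So from highest to lowest: S > Be > B > Ba.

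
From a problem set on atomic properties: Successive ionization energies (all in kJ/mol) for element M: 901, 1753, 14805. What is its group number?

Group 2

Look for the largest jump between consecutive ionization energies: IE3/IE2 ≈ 8.4, far larger than any earlier ratio.
That jump marks the point where a core electron is being removed. So the atom has 2 valence electrons.
A main-group element with 2 valence electrons is in group 2.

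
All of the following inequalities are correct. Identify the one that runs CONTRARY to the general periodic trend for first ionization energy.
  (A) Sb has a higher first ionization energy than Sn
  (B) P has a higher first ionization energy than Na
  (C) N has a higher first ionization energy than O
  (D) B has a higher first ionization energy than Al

The general trend: first ionization energy increases across a period and decreases down a group.
(A) Sb (period 5, group 15) vs Sn (period 5, group 14): the stated order agrees with the simple trend.
(B) P (period 3, group 15) vs Na (period 3, group 1): the stated order agrees with the simple trend.
(C) N (period 2, group 15) vs O (period 2, group 16): the stated order contradicts the simple trend.
(D) B (period 2, group 13) vs Al (period 3, group 13): the stated order agrees with the simple trend.
The exception is (C): pairing an electron in O's 2p⁴ costs repulsion energy, so O ionizes more easily than half-filled N (2p³).

(C)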